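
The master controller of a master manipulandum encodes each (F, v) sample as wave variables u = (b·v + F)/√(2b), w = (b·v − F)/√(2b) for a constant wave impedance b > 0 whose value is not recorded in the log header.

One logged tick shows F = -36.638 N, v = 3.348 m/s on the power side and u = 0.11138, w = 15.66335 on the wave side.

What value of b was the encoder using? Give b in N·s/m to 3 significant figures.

b = 11.1 N·s/m

u + w = 15.77473;  u + w = √(2b)·v, so √(2b) = 15.77473/3.348 = 4.71169.
b = (√(2b))²/2 = 22.20000/2 = 11.10000.
(Check via u − w = 2F/√(2b): u − w = -15.55197, 2F/√(2b) = -15.55196.)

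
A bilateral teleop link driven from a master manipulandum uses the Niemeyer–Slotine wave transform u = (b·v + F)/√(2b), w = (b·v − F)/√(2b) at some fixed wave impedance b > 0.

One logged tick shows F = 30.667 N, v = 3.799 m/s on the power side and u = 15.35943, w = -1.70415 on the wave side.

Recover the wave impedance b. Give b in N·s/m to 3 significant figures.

b = 6.46 N·s/m

u + w = 13.65528;  u + w = √(2b)·v, so √(2b) = 13.65528/3.799 = 3.59444.
b = (√(2b))²/2 = 12.92000/2 = 6.46000.
(Check via u − w = 2F/√(2b): u − w = 17.06358, 2F/√(2b) = 17.06357.)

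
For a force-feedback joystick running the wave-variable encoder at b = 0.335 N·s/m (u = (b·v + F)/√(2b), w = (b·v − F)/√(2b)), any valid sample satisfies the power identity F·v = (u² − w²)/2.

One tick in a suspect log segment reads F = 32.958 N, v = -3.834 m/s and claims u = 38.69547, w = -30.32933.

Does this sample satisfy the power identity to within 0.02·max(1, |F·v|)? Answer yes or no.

no

F·v = 32.958×(-3.834) = -126.36097 W.
(u² − w²)/2 = (1497.33940 − 919.86826)/2 = 288.73557 W.
|Δ| = 415.09654;  2% of max(1, |F·v|) = 2.52722.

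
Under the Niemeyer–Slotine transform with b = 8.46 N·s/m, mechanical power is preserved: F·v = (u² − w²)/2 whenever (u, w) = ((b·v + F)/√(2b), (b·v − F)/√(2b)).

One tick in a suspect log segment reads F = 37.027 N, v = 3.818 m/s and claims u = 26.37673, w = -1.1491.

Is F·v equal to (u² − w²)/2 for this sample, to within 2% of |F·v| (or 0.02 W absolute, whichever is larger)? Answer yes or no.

no

F·v = 37.027×3.818 = 141.3691 W.
(u² − w²)/2 = (695.7319 − 1.3204)/2 = 347.2057 W.
|Δ| = 205.8366;  2% of max(1, |F·v|) = 2.8274.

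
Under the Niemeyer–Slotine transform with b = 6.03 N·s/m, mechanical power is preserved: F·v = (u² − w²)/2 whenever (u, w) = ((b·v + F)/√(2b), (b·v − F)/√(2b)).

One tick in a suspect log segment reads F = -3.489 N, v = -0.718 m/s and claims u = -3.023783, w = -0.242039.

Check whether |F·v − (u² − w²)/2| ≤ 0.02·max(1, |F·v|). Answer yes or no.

F·v = (-3.489)×(-0.718) = 2.505102 W.
(u² − w²)/2 = (9.143264 − 0.058583)/2 = 4.542340 W.
|Δ| = 2.037238;  2% of max(1, |F·v|) = 0.050102.

no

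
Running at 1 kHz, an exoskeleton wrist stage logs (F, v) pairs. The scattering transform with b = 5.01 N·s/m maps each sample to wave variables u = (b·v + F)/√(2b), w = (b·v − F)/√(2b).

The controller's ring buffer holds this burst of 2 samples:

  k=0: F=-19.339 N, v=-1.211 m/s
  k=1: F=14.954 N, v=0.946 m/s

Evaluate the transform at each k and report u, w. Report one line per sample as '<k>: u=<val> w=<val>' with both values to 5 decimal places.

0: u=-8.02610 w=4.19275
1: u=6.22140 w=-3.22690

k=0: b·v=5.01×(-1.211)=-6.06711; √(2b)=3.16544; u=(-6.06711+(-19.339))/3.16544=-8.02610, w=(-6.06711−(-19.339))/3.16544=4.19275
k=1: b·v=5.01×0.946=4.73946; √(2b)=3.16544; u=(4.73946+14.954)/3.16544=6.22140, w=(4.73946−14.954)/3.16544=-3.22690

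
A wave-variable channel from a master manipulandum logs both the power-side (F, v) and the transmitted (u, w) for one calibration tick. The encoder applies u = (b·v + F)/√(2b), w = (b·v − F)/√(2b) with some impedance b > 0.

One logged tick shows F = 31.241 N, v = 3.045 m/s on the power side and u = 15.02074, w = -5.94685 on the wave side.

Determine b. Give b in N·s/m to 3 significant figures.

u + w = 9.07389;  u + w = √(2b)·v, so √(2b) = 9.07389/3.045 = 2.97993.
b = (√(2b))²/2 = 8.87999/2 = 4.43999.
(Check via u − w = 2F/√(2b): u − w = 20.96759, 2F/√(2b) = 20.96760.)

b = 4.44 N·s/m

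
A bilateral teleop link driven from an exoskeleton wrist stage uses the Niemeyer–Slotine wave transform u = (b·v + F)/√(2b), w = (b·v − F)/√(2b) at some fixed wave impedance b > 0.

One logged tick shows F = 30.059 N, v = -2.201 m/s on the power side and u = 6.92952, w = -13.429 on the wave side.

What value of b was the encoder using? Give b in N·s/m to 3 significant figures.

u + w = -6.4995;  u + w = √(2b)·v, so √(2b) = -6.4995/(-2.201) = 2.9530.
b = (√(2b))²/2 = 8.7200/2 = 4.3600.
(Check via u − w = 2F/√(2b): u − w = 20.3585, 2F/√(2b) = 20.3585.)

b = 4.36 N·s/m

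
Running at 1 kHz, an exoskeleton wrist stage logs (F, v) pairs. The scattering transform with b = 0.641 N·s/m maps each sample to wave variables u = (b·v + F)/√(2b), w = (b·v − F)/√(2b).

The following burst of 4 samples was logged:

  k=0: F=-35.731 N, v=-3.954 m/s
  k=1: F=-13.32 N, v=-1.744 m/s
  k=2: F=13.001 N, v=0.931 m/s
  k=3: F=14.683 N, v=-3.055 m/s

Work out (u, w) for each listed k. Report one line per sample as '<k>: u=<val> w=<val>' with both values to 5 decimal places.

k=0: b·v=0.641×(-3.954)=-2.53451; √(2b)=1.13225; u=(-2.53451+(-35.731))/1.13225=-33.79586, w=(-2.53451−(-35.731))/1.13225=29.31893
k=1: b·v=0.641×(-1.744)=-1.11790; √(2b)=1.13225; u=(-1.11790+(-13.32))/1.13225=-12.75147, w=(-1.11790−(-13.32))/1.13225=10.77681
k=2: b·v=0.641×0.931=0.59677; √(2b)=1.13225; u=(0.59677+13.001)/1.13225=12.00947, w=(0.59677−13.001)/1.13225=-10.95534
k=3: b·v=0.641×(-3.055)=-1.95826; √(2b)=1.13225; u=(-1.95826+14.683)/1.13225=11.23842, w=(-1.95826−14.683)/1.13225=-14.69745

0: u=-33.79586 w=29.31893
1: u=-12.75147 w=10.77681
2: u=12.00947 w=-10.95534
3: u=11.23842 w=-14.69745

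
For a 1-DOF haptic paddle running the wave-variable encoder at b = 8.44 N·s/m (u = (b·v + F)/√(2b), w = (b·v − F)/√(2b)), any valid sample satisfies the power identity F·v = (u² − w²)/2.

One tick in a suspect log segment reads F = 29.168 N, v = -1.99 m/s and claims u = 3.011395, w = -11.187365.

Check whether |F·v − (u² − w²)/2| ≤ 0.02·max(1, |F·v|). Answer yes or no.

F·v = 29.168×(-1.99) = -58.044320 W.
(u² − w²)/2 = (9.068500 − 125.157136)/2 = -58.044318 W.
|Δ| = 0.000002;  2% of max(1, |F·v|) = 1.160886.

yes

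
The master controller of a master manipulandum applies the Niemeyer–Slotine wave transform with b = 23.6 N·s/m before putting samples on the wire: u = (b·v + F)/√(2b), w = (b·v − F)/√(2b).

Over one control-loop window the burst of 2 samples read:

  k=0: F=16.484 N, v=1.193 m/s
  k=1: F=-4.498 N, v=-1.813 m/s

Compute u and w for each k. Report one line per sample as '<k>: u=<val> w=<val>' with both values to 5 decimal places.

0: u=6.49743 w=1.69875
1: u=-6.88257 w=-5.57315

k=0: b·v=23.6×1.193=28.15480; √(2b)=6.87023; u=(28.15480+16.484)/6.87023=6.49743, w=(28.15480−16.484)/6.87023=1.69875
k=1: b·v=23.6×(-1.813)=-42.78680; √(2b)=6.87023; u=(-42.78680+(-4.498))/6.87023=-6.88257, w=(-42.78680−(-4.498))/6.87023=-5.57315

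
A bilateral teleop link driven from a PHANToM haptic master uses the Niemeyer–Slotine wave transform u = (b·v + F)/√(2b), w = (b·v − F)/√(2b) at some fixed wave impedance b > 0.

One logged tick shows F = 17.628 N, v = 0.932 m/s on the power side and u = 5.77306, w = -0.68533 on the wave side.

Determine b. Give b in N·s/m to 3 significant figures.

b = 14.9 N·s/m

u + w = 5.0877;  u + w = √(2b)·v, so √(2b) = 5.0877/0.932 = 5.4589.
b = (√(2b))²/2 = 29.8000/2 = 14.9000.
(Check via u − w = 2F/√(2b): u − w = 6.4584, 2F/√(2b) = 6.4584.)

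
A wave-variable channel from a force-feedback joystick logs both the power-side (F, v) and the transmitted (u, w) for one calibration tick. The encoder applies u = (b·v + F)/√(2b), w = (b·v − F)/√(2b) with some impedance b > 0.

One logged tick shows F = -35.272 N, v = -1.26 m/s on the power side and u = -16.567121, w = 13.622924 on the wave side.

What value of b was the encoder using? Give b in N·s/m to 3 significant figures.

u + w = -2.944197;  u + w = √(2b)·v, so √(2b) = -2.944197/(-1.26) = 2.336664.
b = (√(2b))²/2 = 5.460000/2 = 2.730000.
(Check via u − w = 2F/√(2b): u − w = -30.190045, 2F/√(2b) = -30.190045.)

b = 2.73 N·s/m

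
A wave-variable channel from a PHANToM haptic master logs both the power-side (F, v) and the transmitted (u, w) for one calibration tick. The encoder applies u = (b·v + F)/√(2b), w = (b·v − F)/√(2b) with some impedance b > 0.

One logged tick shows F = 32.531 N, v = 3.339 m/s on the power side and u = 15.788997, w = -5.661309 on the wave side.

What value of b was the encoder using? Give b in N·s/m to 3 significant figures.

b = 4.6 N·s/m

u + w = 10.127688;  u + w = √(2b)·v, so √(2b) = 10.127688/3.339 = 3.033150.
b = (√(2b))²/2 = 9.199999/2 = 4.600000.
(Check via u − w = 2F/√(2b): u − w = 21.450306, 2F/√(2b) = 21.450307.)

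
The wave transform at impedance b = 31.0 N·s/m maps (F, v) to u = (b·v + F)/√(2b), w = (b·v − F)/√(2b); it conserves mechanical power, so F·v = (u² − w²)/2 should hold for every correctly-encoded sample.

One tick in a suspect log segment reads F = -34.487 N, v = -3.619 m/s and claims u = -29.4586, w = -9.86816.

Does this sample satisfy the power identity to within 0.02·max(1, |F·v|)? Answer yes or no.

F·v = (-34.487)×(-3.619) = 124.8085 W.
(u² − w²)/2 = (867.8091 − 97.3806)/2 = 385.2143 W.
|Δ| = 260.4058;  2% of max(1, |F·v|) = 2.4962.

no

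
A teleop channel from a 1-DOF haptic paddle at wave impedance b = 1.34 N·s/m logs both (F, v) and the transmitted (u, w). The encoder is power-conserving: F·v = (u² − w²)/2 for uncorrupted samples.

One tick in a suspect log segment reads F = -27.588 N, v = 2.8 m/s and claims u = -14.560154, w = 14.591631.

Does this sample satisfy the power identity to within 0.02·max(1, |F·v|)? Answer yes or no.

F·v = (-27.588)×2.8 = -77.246400 W.
(u² − w²)/2 = (211.998085 − 212.915695)/2 = -0.458805 W.
|Δ| = 76.787595;  2% of max(1, |F·v|) = 1.544928.

no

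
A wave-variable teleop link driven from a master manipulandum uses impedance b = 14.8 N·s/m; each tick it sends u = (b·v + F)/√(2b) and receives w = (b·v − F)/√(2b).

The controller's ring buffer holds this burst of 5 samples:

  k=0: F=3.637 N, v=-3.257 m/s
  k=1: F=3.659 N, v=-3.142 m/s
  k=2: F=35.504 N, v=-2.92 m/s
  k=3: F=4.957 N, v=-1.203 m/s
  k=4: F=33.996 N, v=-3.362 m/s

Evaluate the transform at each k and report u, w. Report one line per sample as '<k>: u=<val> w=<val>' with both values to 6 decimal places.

k=0: b·v=14.8×(-3.257)=-48.203600; √(2b)=5.440588; u=(-48.203600+3.637)/5.440588=-8.191504, w=(-48.203600−3.637)/5.440588=-9.528492
k=1: b·v=14.8×(-3.142)=-46.501600; √(2b)=5.440588; u=(-46.501600+3.659)/5.440588=-7.874626, w=(-46.501600−3.659)/5.440588=-9.219702
k=2: b·v=14.8×(-2.92)=-43.216000; √(2b)=5.440588; u=(-43.216000+35.504)/5.440588=-1.417494, w=(-43.216000−35.504)/5.440588=-14.469024
k=3: b·v=14.8×(-1.203)=-17.804400; √(2b)=5.440588; u=(-17.804400+4.957)/5.440588=-2.361399, w=(-17.804400−4.957)/5.440588=-4.183629
k=4: b·v=14.8×(-3.362)=-49.757600; √(2b)=5.440588; u=(-49.757600+33.996)/5.440588=-2.897040, w=(-49.757600−33.996)/5.440588=-15.394218

0: u=-8.191504 w=-9.528492
1: u=-7.874626 w=-9.219702
2: u=-1.417494 w=-14.469024
3: u=-2.361399 w=-4.183629
4: u=-2.897040 w=-15.394218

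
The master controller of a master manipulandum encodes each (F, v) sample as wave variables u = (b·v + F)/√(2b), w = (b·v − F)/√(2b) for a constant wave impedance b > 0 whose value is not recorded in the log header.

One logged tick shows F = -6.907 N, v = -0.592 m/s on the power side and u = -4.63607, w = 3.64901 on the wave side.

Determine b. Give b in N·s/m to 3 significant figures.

u + w = -0.98706;  u + w = √(2b)·v, so √(2b) = -0.98706/(-0.592) = 1.66733.
b = (√(2b))²/2 = 2.77999/2 = 1.39000.
(Check via u − w = 2F/√(2b): u − w = -8.28508, 2F/√(2b) = -8.28510.)

b = 1.39 N·s/m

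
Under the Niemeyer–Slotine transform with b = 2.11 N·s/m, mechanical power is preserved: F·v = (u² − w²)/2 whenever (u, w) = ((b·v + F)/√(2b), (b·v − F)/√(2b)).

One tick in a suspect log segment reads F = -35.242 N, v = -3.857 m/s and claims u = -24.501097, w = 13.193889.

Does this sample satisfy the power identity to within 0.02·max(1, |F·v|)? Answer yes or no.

no

F·v = (-35.242)×(-3.857) = 135.928394 W.
(u² − w²)/2 = (600.303754 − 174.078707)/2 = 213.112524 W.
|Δ| = 77.184130;  2% of max(1, |F·v|) = 2.718568.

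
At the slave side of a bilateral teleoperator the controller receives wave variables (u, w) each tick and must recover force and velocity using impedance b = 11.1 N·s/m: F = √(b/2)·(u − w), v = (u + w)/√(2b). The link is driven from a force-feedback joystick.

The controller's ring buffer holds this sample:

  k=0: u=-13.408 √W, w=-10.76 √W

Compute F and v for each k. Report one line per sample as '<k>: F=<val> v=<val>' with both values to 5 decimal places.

k=0: u−w=-2.64800, u+w=-24.16800; √(b/2)=2.35584, √(2b)=4.71169; F=2.35584×(-2.648)=-6.23827, v=-24.16800/4.71169=-5.12937

0: F=-6.23827 v=-5.12937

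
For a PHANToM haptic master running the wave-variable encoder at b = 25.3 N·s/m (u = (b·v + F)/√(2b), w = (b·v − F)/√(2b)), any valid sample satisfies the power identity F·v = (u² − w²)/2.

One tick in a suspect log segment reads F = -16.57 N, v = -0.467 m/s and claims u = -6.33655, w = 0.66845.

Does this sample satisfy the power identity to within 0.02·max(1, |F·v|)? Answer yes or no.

F·v = (-16.57)×(-0.467) = 7.7382 W.
(u² − w²)/2 = (40.1519 − 0.4468)/2 = 19.8525 W.
|Δ| = 12.1143;  2% of max(1, |F·v|) = 0.1548.

no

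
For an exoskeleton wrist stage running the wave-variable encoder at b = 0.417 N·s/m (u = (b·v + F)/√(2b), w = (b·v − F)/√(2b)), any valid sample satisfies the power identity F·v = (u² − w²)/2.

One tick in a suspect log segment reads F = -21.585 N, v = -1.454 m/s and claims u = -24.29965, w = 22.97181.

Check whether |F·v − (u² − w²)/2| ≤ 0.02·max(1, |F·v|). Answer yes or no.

yes

F·v = (-21.585)×(-1.454) = 31.38459 W.
(u² − w²)/2 = (590.47299 − 527.70405)/2 = 31.38447 W.
|Δ| = 0.00012;  2% of max(1, |F·v|) = 0.62769.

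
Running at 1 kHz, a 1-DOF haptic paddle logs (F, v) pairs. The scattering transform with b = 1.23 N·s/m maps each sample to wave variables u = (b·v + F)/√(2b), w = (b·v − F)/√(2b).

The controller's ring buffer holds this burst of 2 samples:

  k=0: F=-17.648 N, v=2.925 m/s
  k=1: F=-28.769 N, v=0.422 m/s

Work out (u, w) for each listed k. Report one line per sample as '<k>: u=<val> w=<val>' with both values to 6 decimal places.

k=0: b·v=1.23×2.925=3.597750; √(2b)=1.568439; u=(3.597750+(-17.648))/1.568439=-8.958112, w=(3.597750−(-17.648))/1.568439=13.545795
k=1: b·v=1.23×0.422=0.519060; √(2b)=1.568439; u=(0.519060+(-28.769))/1.568439=-18.011504, w=(0.519060−(-28.769))/1.568439=18.673385

0: u=-8.958112 w=13.545795
1: u=-18.011504 w=18.673385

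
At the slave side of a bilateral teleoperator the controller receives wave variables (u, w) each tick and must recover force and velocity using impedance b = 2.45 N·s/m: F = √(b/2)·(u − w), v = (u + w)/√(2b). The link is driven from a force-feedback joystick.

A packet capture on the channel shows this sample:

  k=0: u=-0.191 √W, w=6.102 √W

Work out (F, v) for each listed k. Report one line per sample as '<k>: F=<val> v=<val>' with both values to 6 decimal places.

k=0: u−w=-6.293000, u+w=5.911000; √(b/2)=1.106797, √(2b)=2.213594; F=1.106797×(-6.293)=-6.965075, v=5.911000/2.213594=2.670318

0: F=-6.965075 v=2.670318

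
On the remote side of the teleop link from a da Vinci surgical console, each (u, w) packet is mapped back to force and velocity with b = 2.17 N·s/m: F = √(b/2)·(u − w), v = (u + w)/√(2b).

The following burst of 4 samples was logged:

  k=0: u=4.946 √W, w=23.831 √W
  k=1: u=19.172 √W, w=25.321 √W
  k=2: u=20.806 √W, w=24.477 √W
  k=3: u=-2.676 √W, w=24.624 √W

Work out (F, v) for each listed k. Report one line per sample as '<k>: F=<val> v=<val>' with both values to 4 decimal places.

k=0: u−w=-18.8850, u+w=28.7770; √(b/2)=1.0416, √(2b)=2.0833; F=1.0416×(-18.885)=-19.6712, v=28.7770/2.0833=13.8134
k=1: u−w=-6.1490, u+w=44.4930; √(b/2)=1.0416, √(2b)=2.0833; F=1.0416×(-6.149)=-6.4050, v=44.4930/2.0833=21.3573
k=2: u−w=-3.6710, u+w=45.2830; √(b/2)=1.0416, √(2b)=2.0833; F=1.0416×(-3.671)=-3.8238, v=45.2830/2.0833=21.7365
k=3: u−w=-27.3000, u+w=21.9480; √(b/2)=1.0416, √(2b)=2.0833; F=1.0416×(-27.3)=-28.4366, v=21.9480/2.0833=10.5354

0: F=-19.6712 v=13.8134
1: F=-6.4050 v=21.3573
2: F=-3.8238 v=21.7365
3: F=-28.4366 v=10.5354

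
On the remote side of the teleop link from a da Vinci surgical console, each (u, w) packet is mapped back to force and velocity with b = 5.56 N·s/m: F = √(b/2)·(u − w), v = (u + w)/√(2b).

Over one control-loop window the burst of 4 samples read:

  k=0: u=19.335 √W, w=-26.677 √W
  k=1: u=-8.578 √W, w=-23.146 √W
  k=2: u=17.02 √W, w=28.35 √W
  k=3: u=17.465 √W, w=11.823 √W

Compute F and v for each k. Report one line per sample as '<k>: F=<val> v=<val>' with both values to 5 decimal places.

0: F=76.71734 v=-2.20172
1: F=24.28971 v=-9.51340
2: F=-18.89089 v=13.60556
3: F=9.40709 v=8.78289

k=0: u−w=46.01200, u+w=-7.34200; √(b/2)=1.66733, √(2b)=3.33467; F=1.66733×46.012=76.71734, v=-7.34200/3.33467=-2.20172
k=1: u−w=14.56800, u+w=-31.72400; √(b/2)=1.66733, √(2b)=3.33467; F=1.66733×14.568=24.28971, v=-31.72400/3.33467=-9.51340
k=2: u−w=-11.33000, u+w=45.37000; √(b/2)=1.66733, √(2b)=3.33467; F=1.66733×(-11.33)=-18.89089, v=45.37000/3.33467=13.60556
k=3: u−w=5.64200, u+w=29.28800; √(b/2)=1.66733, √(2b)=3.33467; F=1.66733×5.642=9.40709, v=29.28800/3.33467=8.78289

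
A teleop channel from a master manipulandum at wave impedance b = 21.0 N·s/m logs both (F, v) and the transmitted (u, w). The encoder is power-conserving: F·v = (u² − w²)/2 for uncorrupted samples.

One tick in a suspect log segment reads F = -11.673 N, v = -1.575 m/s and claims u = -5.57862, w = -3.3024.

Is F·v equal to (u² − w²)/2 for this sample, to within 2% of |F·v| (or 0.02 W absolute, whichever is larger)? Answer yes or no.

F·v = (-11.673)×(-1.575) = 18.38498 W.
(u² − w²)/2 = (31.12100 − 10.90585)/2 = 10.10758 W.
|Δ| = 8.27740;  2% of max(1, |F·v|) = 0.36770.

no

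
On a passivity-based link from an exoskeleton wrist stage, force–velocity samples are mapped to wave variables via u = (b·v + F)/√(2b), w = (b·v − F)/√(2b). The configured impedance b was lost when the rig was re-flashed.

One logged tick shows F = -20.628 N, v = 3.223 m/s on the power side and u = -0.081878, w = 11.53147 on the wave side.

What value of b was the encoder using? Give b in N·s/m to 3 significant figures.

u + w = 11.449592;  u + w = √(2b)·v, so √(2b) = 11.449592/3.223 = 3.552464.
b = (√(2b))²/2 = 12.620002/2 = 6.310001.
(Check via u − w = 2F/√(2b): u − w = -11.613348, 2F/√(2b) = -11.613347.)

b = 6.31 N·s/m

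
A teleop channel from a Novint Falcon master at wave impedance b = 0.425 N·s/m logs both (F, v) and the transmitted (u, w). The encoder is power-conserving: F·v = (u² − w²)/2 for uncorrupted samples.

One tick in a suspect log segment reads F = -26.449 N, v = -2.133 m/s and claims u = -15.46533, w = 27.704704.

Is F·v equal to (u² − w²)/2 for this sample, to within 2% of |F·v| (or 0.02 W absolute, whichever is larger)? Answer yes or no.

F·v = (-26.449)×(-2.133) = 56.415717 W.
(u² − w²)/2 = (239.176432 − 767.550624)/2 = -264.187096 W.
|Δ| = 320.602813;  2% of max(1, |F·v|) = 1.128314.

no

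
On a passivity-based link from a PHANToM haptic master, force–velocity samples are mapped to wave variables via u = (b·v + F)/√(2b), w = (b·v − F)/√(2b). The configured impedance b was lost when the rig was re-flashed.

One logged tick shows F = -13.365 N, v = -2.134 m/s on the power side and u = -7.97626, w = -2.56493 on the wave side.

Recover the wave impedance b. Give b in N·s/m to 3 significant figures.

b = 12.2 N·s/m

u + w = -10.54119;  u + w = √(2b)·v, so √(2b) = -10.54119/(-2.134) = 4.93964.
b = (√(2b))²/2 = 24.40004/2 = 12.20002.
(Check via u − w = 2F/√(2b): u − w = -5.41133, 2F/√(2b) = -5.41133.)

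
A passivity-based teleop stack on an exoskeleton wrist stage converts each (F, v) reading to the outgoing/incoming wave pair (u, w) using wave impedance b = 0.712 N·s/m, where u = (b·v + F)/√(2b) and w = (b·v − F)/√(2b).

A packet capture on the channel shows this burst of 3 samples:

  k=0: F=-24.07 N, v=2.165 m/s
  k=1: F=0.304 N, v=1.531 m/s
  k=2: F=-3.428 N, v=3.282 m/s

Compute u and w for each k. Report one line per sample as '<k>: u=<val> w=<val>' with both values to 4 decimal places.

0: u=-18.8789 w=21.4625
1: u=1.1682 w=0.6587
2: u=-0.9144 w=4.8309

k=0: b·v=0.712×2.165=1.5415; √(2b)=1.1933; u=(1.5415+(-24.07))/1.1933=-18.8789, w=(1.5415−(-24.07))/1.1933=21.4625
k=1: b·v=0.712×1.531=1.0901; √(2b)=1.1933; u=(1.0901+0.304)/1.1933=1.1682, w=(1.0901−0.304)/1.1933=0.6587
k=2: b·v=0.712×3.282=2.3368; √(2b)=1.1933; u=(2.3368+(-3.428))/1.1933=-0.9144, w=(2.3368−(-3.428))/1.1933=4.8309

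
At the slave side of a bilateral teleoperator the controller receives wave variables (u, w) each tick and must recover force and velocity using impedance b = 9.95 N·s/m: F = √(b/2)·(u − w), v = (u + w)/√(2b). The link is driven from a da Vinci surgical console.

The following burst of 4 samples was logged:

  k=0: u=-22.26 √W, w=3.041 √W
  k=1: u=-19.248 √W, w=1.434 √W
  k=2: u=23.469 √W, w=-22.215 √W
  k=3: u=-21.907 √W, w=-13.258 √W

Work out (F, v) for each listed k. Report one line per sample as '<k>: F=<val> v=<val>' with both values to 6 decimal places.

k=0: u−w=-25.301000, u+w=-19.219000; √(b/2)=2.230471, √(2b)=4.460942; F=2.230471×(-25.301)=-56.433142, v=-19.219000/4.460942=-4.308283
k=1: u−w=-20.682000, u+w=-17.814000; √(b/2)=2.230471, √(2b)=4.460942; F=2.230471×(-20.682)=-46.130597, v=-17.814000/4.460942=-3.993327
k=2: u−w=45.684000, u+w=1.254000; √(b/2)=2.230471, √(2b)=4.460942; F=2.230471×45.684=101.896828, v=1.254000/4.460942=0.281107
k=3: u−w=-8.649000, u+w=-35.165000; √(b/2)=2.230471, √(2b)=4.460942; F=2.230471×(-8.649)=-19.291342, v=-35.165000/4.460942=-7.882865

0: F=-56.433142 v=-4.308283
1: F=-46.130597 v=-3.993327
2: F=101.896828 v=0.281107
3: F=-19.291342 v=-7.882865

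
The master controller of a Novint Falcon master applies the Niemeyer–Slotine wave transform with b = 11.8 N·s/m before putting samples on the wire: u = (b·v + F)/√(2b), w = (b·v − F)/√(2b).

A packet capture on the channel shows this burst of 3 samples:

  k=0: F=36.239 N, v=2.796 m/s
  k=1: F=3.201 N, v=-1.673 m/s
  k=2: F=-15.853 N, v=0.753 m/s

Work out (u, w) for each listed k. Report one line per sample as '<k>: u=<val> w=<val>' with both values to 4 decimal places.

0: u=14.2511 w=-0.6682
1: u=-3.4048 w=-4.7226
2: u=-1.4343 w=5.0923

k=0: b·v=11.8×2.796=32.9928; √(2b)=4.8580; u=(32.9928+36.239)/4.8580=14.2511, w=(32.9928−36.239)/4.8580=-0.6682
k=1: b·v=11.8×(-1.673)=-19.7414; √(2b)=4.8580; u=(-19.7414+3.201)/4.8580=-3.4048, w=(-19.7414−3.201)/4.8580=-4.7226
k=2: b·v=11.8×0.753=8.8854; √(2b)=4.8580; u=(8.8854+(-15.853))/4.8580=-1.4343, w=(8.8854−(-15.853))/4.8580=5.0923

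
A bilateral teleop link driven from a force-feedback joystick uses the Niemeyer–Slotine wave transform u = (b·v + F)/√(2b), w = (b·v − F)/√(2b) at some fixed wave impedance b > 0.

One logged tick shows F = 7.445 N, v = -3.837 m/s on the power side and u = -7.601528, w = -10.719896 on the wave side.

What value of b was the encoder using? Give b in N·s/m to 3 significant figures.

b = 11.4 N·s/m

u + w = -18.321424;  u + w = √(2b)·v, so √(2b) = -18.321424/(-3.837) = 4.774935.
b = (√(2b))²/2 = 22.800000/2 = 11.400000.
(Check via u − w = 2F/√(2b): u − w = 3.118368, 2F/√(2b) = 3.118367.)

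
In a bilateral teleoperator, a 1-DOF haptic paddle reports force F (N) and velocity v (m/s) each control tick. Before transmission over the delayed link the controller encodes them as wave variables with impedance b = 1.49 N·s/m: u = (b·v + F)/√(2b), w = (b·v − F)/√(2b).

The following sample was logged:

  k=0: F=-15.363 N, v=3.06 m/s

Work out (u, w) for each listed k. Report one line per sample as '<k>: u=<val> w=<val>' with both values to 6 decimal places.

k=0: b·v=1.49×3.06=4.559400; √(2b)=1.726268; u=(4.559400+(-15.363))/1.726268=-6.258357, w=(4.559400−(-15.363))/1.726268=11.540736

0: u=-6.258357 w=11.540736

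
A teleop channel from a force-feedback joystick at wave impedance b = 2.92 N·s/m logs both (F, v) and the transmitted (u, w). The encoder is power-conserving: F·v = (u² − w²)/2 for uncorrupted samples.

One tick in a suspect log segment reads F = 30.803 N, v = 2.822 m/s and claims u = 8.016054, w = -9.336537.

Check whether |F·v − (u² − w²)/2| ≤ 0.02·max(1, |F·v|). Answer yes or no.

no

F·v = 30.803×2.822 = 86.926066 W.
(u² − w²)/2 = (64.257122 − 87.170923)/2 = -11.456901 W.
|Δ| = 98.382967;  2% of max(1, |F·v|) = 1.738521.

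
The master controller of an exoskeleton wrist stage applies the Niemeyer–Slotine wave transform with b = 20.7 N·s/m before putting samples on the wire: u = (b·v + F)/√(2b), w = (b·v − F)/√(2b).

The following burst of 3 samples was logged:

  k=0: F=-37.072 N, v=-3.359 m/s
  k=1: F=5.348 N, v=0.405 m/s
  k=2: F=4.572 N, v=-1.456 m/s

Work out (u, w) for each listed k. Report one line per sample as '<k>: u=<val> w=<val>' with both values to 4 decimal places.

k=0: b·v=20.7×(-3.359)=-69.5313; √(2b)=6.4343; u=(-69.5313+(-37.072))/6.4343=-16.5680, w=(-69.5313−(-37.072))/6.4343=-5.0447
k=1: b·v=20.7×0.405=8.3835; √(2b)=6.4343; u=(8.3835+5.348)/6.4343=2.1341, w=(8.3835−5.348)/6.4343=0.4718
k=2: b·v=20.7×(-1.456)=-30.1392; √(2b)=6.4343; u=(-30.1392+4.572)/6.4343=-3.9736, w=(-30.1392−4.572)/6.4343=-5.3947

0: u=-16.5680 w=-5.0447
1: u=2.1341 w=0.4718
2: u=-3.9736 w=-5.3947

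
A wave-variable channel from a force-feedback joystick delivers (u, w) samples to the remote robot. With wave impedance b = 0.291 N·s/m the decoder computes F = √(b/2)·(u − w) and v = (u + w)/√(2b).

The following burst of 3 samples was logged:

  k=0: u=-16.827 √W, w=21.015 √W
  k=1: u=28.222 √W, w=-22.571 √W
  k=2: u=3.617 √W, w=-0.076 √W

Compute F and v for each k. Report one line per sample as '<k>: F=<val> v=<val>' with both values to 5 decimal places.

0: F=-14.43463 v=5.48966
1: F=19.37472 v=7.40737
2: F=1.40867 v=4.64156

k=0: u−w=-37.84200, u+w=4.18800; √(b/2)=0.38144, √(2b)=0.76289; F=0.38144×(-37.842)=-14.43463, v=4.18800/0.76289=5.48966
k=1: u−w=50.79300, u+w=5.65100; √(b/2)=0.38144, √(2b)=0.76289; F=0.38144×50.793=19.37472, v=5.65100/0.76289=7.40737
k=2: u−w=3.69300, u+w=3.54100; √(b/2)=0.38144, √(2b)=0.76289; F=0.38144×3.693=1.40867, v=3.54100/0.76289=4.64156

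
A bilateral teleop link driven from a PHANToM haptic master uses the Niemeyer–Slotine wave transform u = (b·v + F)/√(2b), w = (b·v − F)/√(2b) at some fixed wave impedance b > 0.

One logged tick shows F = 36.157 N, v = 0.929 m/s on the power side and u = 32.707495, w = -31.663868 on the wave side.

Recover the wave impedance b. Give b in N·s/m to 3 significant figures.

u + w = 1.043627;  u + w = √(2b)·v, so √(2b) = 1.043627/0.929 = 1.123388.
b = (√(2b))²/2 = 1.262000/2 = 0.631000.
(Check via u − w = 2F/√(2b): u − w = 64.371363, 2F/√(2b) = 64.371376.)

b = 0.631 N·s/m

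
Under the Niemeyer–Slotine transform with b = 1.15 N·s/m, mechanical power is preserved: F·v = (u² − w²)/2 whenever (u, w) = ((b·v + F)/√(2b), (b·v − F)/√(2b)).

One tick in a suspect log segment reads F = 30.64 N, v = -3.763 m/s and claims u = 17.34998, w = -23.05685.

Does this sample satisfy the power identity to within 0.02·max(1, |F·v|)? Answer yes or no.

yes

F·v = 30.64×(-3.763) = -115.2983 W.
(u² − w²)/2 = (301.0218 − 531.6183)/2 = -115.2983 W.
|Δ| = 0.0001;  2% of max(1, |F·v|) = 2.3060.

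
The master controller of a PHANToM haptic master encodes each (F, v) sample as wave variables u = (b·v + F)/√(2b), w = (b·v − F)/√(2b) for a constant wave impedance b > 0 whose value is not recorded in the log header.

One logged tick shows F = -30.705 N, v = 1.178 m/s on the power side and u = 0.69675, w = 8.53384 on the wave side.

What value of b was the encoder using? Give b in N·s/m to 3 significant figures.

b = 30.7 N·s/m

u + w = 9.23059;  u + w = √(2b)·v, so √(2b) = 9.23059/1.178 = 7.83581.
b = (√(2b))²/2 = 61.40000/2 = 30.70000.
(Check via u − w = 2F/√(2b): u − w = -7.83709, 2F/√(2b) = -7.83709.)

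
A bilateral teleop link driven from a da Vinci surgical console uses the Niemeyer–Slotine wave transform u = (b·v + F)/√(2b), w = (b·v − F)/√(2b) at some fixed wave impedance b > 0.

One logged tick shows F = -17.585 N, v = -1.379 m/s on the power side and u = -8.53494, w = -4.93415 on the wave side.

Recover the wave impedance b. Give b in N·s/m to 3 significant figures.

b = 47.7 N·s/m

u + w = -13.46909;  u + w = √(2b)·v, so √(2b) = -13.46909/(-1.379) = 9.76729.
b = (√(2b))²/2 = 95.39991/2 = 47.69996.
(Check via u − w = 2F/√(2b): u − w = -3.60079, 2F/√(2b) = -3.60079.)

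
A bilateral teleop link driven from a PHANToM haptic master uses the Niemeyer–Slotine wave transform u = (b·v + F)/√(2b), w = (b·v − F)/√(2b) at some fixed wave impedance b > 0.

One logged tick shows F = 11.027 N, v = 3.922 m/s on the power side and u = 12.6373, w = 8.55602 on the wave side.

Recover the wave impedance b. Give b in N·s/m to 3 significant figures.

u + w = 21.19332;  u + w = √(2b)·v, so √(2b) = 21.19332/3.922 = 5.40370.
b = (√(2b))²/2 = 29.20000/2 = 14.60000.
(Check via u − w = 2F/√(2b): u − w = 4.08128, 2F/√(2b) = 4.08128.)

b = 14.6 N·s/m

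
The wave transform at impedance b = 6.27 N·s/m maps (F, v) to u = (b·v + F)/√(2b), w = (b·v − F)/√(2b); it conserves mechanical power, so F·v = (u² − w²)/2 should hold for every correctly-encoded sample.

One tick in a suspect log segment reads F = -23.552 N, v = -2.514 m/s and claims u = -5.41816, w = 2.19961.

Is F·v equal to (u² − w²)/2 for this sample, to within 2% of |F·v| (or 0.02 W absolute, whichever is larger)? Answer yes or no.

F·v = (-23.552)×(-2.514) = 59.20973 W.
(u² − w²)/2 = (29.35646 − 4.83828)/2 = 12.25909 W.
|Δ| = 46.95064;  2% of max(1, |F·v|) = 1.18419.

no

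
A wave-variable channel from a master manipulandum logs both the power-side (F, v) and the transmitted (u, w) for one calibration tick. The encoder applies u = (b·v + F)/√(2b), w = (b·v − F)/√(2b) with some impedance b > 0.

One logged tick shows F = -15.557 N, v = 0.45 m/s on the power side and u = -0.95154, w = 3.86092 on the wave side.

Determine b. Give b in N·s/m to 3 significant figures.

u + w = 2.9094;  u + w = √(2b)·v, so √(2b) = 2.9094/0.45 = 6.4653.
b = (√(2b))²/2 = 41.8000/2 = 20.9000.
(Check via u − w = 2F/√(2b): u − w = -4.8125, 2F/√(2b) = -4.8125.)

b = 20.9 N·s/m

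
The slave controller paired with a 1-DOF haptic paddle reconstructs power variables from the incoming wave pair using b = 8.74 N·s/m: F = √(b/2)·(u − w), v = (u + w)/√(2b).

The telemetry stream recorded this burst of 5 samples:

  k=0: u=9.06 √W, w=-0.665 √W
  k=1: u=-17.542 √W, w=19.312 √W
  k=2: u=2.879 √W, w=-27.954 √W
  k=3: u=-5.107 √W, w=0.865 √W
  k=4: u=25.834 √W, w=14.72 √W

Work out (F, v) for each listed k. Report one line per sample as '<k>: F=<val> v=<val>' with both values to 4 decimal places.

0: F=20.3297 v=2.0079
1: F=-77.0416 v=0.4234
2: F=64.4550 v=-5.9975
3: F=-12.4842 v=-1.0146
4: F=23.2333 v=9.6998

k=0: u−w=9.7250, u+w=8.3950; √(b/2)=2.0905, √(2b)=4.1809; F=2.0905×9.725=20.3297, v=8.3950/4.1809=2.0079
k=1: u−w=-36.8540, u+w=1.7700; √(b/2)=2.0905, √(2b)=4.1809; F=2.0905×(-36.854)=-77.0416, v=1.7700/4.1809=0.4234
k=2: u−w=30.8330, u+w=-25.0750; √(b/2)=2.0905, √(2b)=4.1809; F=2.0905×30.833=64.4550, v=-25.0750/4.1809=-5.9975
k=3: u−w=-5.9720, u+w=-4.2420; √(b/2)=2.0905, √(2b)=4.1809; F=2.0905×(-5.972)=-12.4842, v=-4.2420/4.1809=-1.0146
k=4: u−w=11.1140, u+w=40.5540; √(b/2)=2.0905, √(2b)=4.1809; F=2.0905×11.114=23.2333, v=40.5540/4.1809=9.6998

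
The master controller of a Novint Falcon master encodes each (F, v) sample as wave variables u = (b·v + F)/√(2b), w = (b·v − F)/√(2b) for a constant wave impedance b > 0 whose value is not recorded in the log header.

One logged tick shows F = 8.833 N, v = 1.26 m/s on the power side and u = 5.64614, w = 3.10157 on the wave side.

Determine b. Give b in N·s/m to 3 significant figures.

b = 24.1 N·s/m

u + w = 8.7477;  u + w = √(2b)·v, so √(2b) = 8.7477/1.26 = 6.9426.
b = (√(2b))²/2 = 48.2001/2 = 24.1000.
(Check via u − w = 2F/√(2b): u − w = 2.5446, 2F/√(2b) = 2.5446.)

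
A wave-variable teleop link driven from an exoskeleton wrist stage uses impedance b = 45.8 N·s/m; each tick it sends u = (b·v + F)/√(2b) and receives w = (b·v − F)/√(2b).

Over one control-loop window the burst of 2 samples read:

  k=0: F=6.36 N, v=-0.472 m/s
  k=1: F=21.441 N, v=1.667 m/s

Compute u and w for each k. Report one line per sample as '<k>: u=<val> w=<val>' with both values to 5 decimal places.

k=0: b·v=45.8×(-0.472)=-21.61760; √(2b)=9.57079; u=(-21.61760+6.36)/9.57079=-1.59418, w=(-21.61760−6.36)/9.57079=-2.92323
k=1: b·v=45.8×1.667=76.34860; √(2b)=9.57079; u=(76.34860+21.441)/9.57079=10.21751, w=(76.34860−21.441)/9.57079=5.73700

0: u=-1.59418 w=-2.92323
1: u=10.21751 w=5.73700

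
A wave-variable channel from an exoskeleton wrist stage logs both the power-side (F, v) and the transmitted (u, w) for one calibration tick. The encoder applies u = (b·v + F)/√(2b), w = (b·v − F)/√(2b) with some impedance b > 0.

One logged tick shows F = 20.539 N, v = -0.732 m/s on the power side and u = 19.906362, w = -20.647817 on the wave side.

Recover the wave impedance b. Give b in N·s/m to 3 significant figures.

b = 0.513 N·s/m

u + w = -0.741455;  u + w = √(2b)·v, so √(2b) = -0.741455/(-0.732) = 1.012917.
b = (√(2b))²/2 = 1.026000/2 = 0.513000.
(Check via u − w = 2F/√(2b): u − w = 40.554179, 2F/√(2b) = 40.554175.)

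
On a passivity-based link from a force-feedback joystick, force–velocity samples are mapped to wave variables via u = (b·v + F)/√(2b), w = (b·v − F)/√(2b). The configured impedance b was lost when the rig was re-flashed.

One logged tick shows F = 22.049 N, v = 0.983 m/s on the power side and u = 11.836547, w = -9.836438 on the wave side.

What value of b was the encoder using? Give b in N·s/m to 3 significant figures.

b = 2.07 N·s/m

u + w = 2.000109;  u + w = √(2b)·v, so √(2b) = 2.000109/0.983 = 2.034699.
b = (√(2b))²/2 = 4.140000/2 = 2.070000.
(Check via u − w = 2F/√(2b): u − w = 21.672985, 2F/√(2b) = 21.672986.)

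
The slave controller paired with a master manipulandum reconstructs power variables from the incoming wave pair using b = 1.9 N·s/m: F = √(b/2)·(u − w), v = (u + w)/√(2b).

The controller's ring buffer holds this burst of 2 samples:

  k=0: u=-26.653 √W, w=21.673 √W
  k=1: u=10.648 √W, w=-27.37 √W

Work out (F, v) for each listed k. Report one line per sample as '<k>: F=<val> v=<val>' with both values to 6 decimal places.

0: F=-47.102358 v=-2.554686
1: F=37.055363 v=-8.578205

k=0: u−w=-48.326000, u+w=-4.980000; √(b/2)=0.974679, √(2b)=1.949359; F=0.974679×(-48.326)=-47.102358, v=-4.980000/1.949359=-2.554686
k=1: u−w=38.018000, u+w=-16.722000; √(b/2)=0.974679, √(2b)=1.949359; F=0.974679×38.018=37.055363, v=-16.722000/1.949359=-8.578205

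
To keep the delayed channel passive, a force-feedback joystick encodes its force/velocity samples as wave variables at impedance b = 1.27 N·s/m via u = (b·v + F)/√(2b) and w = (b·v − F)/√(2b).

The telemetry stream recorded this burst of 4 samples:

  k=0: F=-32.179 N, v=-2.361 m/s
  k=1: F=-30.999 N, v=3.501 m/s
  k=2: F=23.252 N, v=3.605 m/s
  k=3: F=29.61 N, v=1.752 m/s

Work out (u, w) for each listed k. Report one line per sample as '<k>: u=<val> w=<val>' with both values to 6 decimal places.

k=0: b·v=1.27×(-2.361)=-2.998470; √(2b)=1.593738; u=(-2.998470+(-32.179))/1.593738=-22.072308, w=(-2.998470−(-32.179))/1.593738=18.309493
k=1: b·v=1.27×3.501=4.446270; √(2b)=1.593738; u=(4.446270+(-30.999))/1.593738=-16.660665, w=(4.446270−(-30.999))/1.593738=22.240340
k=2: b·v=1.27×3.605=4.578350; √(2b)=1.593738; u=(4.578350+23.252)/1.593738=17.462315, w=(4.578350−23.252)/1.593738=-11.716890
k=3: b·v=1.27×1.752=2.225040; √(2b)=1.593738; u=(2.225040+29.61)/1.593738=19.975081, w=(2.225040−29.61)/1.593738=-17.182852

0: u=-22.072308 w=18.309493
1: u=-16.660665 w=22.240340
2: u=17.462315 w=-11.716890
3: u=19.975081 w=-17.182852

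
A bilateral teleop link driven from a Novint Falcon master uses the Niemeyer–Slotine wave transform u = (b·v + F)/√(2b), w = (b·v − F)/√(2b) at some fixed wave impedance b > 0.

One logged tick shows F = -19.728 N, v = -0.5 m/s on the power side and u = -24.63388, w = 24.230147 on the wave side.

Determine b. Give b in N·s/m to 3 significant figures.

u + w = -0.403733;  u + w = √(2b)·v, so √(2b) = -0.403733/(-0.5) = 0.807466.
b = (√(2b))²/2 = 0.652001/2 = 0.326001.
(Check via u − w = 2F/√(2b): u − w = -48.864027, 2F/√(2b) = -48.863977.)

b = 0.326 N·s/m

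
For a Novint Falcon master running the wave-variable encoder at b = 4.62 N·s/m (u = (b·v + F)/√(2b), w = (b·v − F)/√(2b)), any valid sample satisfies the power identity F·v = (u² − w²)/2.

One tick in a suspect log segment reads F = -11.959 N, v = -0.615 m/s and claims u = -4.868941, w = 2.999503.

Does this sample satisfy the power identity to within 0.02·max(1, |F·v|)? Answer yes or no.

F·v = (-11.959)×(-0.615) = 7.354785 W.
(u² − w²)/2 = (23.706586 − 8.997018)/2 = 7.354784 W.
|Δ| = 0.000001;  2% of max(1, |F·v|) = 0.147096.

yes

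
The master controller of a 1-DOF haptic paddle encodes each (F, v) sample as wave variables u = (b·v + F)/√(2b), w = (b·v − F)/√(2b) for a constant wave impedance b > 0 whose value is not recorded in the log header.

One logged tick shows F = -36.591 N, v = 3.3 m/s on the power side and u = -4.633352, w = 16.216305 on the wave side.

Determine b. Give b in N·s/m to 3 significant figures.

u + w = 11.582953;  u + w = √(2b)·v, so √(2b) = 11.582953/3.3 = 3.509986.
b = (√(2b))²/2 = 12.320000/2 = 6.160000.
(Check via u − w = 2F/√(2b): u − w = -20.849657, 2F/√(2b) = -20.849657.)

b = 6.16 N·s/m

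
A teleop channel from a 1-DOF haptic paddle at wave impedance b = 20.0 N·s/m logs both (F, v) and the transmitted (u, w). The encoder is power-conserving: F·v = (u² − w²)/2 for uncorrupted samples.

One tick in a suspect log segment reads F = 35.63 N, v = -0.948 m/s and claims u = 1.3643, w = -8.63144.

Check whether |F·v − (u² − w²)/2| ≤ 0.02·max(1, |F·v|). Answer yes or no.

F·v = 35.63×(-0.948) = -33.7772 W.
(u² − w²)/2 = (1.8613 − 74.5018)/2 = -36.3202 W.
|Δ| = 2.5430;  2% of max(1, |F·v|) = 0.6755.

no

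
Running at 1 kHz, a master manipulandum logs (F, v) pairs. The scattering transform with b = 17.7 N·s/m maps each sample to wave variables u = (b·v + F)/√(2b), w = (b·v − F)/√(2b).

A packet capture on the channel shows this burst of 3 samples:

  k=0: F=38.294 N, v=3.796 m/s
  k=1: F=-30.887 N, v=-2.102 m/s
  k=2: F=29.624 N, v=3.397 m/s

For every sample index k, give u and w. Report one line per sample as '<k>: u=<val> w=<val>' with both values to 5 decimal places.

0: u=17.72889 w=4.85651
1: u=-11.44450 w=-1.06195
2: u=15.08472 w=5.12672

k=0: b·v=17.7×3.796=67.18920; √(2b)=5.94979; u=(67.18920+38.294)/5.94979=17.72889, w=(67.18920−38.294)/5.94979=4.85651
k=1: b·v=17.7×(-2.102)=-37.20540; √(2b)=5.94979; u=(-37.20540+(-30.887))/5.94979=-11.44450, w=(-37.20540−(-30.887))/5.94979=-1.06195
k=2: b·v=17.7×3.397=60.12690; √(2b)=5.94979; u=(60.12690+29.624)/5.94979=15.08472, w=(60.12690−29.624)/5.94979=5.12672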